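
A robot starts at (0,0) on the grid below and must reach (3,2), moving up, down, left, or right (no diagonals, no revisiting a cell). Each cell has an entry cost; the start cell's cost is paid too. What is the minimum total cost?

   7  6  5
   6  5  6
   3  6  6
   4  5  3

Best path: [0,0] [1,0] [2,0] [3,0] [3,1] [3,2]
Cost: 7 + 6 + 3 + 4 + 5 + 3 = 28

28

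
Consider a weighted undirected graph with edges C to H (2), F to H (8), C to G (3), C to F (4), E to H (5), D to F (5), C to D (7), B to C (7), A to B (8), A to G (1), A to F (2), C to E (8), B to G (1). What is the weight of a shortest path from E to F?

Some routes from E to F:
E -> C -> F: 8 + 4 = 12
E -> H -> C -> F: 5 + 2 + 4 = 11
E -> H -> F: 5 + 8 = 13
Shortest: 11.

11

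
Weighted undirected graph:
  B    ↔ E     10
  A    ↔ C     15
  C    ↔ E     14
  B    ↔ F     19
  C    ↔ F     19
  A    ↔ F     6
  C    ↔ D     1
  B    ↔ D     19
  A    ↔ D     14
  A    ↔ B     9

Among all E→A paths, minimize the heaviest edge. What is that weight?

Some routes from E to A:
E-B-D-A: max(10, 19, 14) = 19
E-C-A: max(14, 15) = 15
E-C-D-A: max(14, 1, 14) = 14
E-B-A: max(10, 9) = 10
Best route has worst link 10.

10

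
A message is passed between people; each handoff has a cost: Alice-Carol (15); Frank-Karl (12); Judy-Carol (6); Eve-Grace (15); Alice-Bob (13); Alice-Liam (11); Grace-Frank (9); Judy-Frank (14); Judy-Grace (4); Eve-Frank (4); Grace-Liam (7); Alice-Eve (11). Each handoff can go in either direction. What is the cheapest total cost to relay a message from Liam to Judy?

Some routes from Liam to Judy:
Liam -> Grace -> Judy: 7 + 4 = 11
Liam -> Alice -> Eve -> Frank -> Grace -> Judy: 11 + 11 + 4 + 9 + 4 = 39
Liam -> Grace -> Frank -> Judy: 7 + 9 + 14 = 30
Liam -> Alice -> Carol -> Judy: 11 + 15 + 6 = 32
Shortest: 11.

11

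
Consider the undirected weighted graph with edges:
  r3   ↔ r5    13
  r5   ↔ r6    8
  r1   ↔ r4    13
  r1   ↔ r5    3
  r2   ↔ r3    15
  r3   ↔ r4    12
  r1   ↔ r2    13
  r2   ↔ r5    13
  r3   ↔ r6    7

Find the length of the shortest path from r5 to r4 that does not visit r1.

25

Paths from r5 to r4 avoiding r1:
r5-r2-r3-r4: 13 + 15 + 12 = 40
r5-r3-r4: 13 + 12 = 25
r5-r6-r3-r4: 8 + 7 + 12 = 27
Shortest: 25.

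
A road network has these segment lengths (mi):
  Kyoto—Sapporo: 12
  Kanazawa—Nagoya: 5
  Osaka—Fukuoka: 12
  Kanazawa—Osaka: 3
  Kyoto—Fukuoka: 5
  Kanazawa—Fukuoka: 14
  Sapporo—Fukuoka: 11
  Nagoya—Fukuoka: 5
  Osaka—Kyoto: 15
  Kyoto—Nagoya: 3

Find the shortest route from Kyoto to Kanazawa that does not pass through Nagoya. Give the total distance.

18

Comparing a few candidate routes:
Kyoto → Fukuoka → Osaka → Kanazawa: 5 + 12 + 3 = 20
Kyoto → Sapporo → Fukuoka → Kanazawa: 12 + 11 + 14 = 37
Kyoto → Osaka → Kanazawa: 15 + 3 = 18
Kyoto → Fukuoka → Kanazawa: 5 + 14 = 19
The minimum is 18 mi.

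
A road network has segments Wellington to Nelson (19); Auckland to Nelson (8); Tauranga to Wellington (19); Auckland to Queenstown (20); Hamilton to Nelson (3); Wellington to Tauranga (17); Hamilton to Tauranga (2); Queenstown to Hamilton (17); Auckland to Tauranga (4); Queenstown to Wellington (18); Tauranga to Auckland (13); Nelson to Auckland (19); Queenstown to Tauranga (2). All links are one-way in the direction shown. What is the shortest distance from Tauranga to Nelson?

A few of the Tauranga→Nelson routes:
Tauranga-Wellington-Nelson: 19 + 19 = 38
Tauranga-Auckland-Nelson: 13 + 8 = 21
Tauranga-Auckland-Queenstown-Hamilton-Nelson: 13 + 20 + 17 + 3 = 53
Best route has total 21.

21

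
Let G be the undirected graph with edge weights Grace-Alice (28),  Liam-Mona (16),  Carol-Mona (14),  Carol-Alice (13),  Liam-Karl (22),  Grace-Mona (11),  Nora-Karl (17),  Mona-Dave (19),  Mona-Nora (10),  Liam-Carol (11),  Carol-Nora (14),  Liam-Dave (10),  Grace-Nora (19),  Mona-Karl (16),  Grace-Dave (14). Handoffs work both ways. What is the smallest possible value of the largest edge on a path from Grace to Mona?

11

Some routes from Grace to Mona:
Grace - Mona: max(11) = 11
Grace - Dave - Liam - Carol - Nora - Mona: max(14, 10, 11, 14, 10) = 14
Grace - Dave - Liam - Carol - Nora - Karl - Mona: max(14, 10, 11, 14, 17, 16) = 17
Grace - Dave - Liam - Carol - Mona: max(14, 10, 11, 14) = 14
Grace - Dave - Liam - Mona: max(14, 10, 16) = 16
Smallest bottleneck: 11.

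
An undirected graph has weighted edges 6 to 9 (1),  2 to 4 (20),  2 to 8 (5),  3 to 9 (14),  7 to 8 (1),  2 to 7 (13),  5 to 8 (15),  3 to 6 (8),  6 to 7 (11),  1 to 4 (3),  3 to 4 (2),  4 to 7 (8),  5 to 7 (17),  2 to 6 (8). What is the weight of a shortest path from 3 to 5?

26

Comparing a few candidate routes:
3 - 6 - 2 - 8 - 7 - 5: 8 + 8 + 5 + 1 + 17 = 39
3 - 4 - 7 - 5: 2 + 8 + 17 = 27
3 - 6 - 2 - 8 - 5: 8 + 8 + 5 + 15 = 36
3 - 4 - 7 - 8 - 5: 2 + 8 + 1 + 15 = 26
3 - 6 - 7 - 5: 8 + 11 + 17 = 36
3 - 6 - 7 - 8 - 5: 8 + 11 + 1 + 15 = 35
The minimum is 26.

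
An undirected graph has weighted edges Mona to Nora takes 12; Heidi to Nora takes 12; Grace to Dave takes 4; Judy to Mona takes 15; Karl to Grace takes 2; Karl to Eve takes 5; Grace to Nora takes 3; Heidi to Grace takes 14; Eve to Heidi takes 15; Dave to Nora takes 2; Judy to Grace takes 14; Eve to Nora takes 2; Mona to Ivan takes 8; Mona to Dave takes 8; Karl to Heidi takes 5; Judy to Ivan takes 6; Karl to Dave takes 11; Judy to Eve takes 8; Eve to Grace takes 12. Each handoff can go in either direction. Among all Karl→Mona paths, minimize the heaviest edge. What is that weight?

8

Some routes from Karl to Mona:
Karl-Grace-Nora-Dave-Mona: max(2, 3, 2, 8) = 8
Karl-Eve-Nora-Dave-Mona: max(5, 2, 2, 8) = 8
Karl-Grace-Nora-Eve-Judy-Ivan-Mona: max(2, 3, 2, 8, 6, 8) = 8
Karl-Eve-Judy-Ivan-Mona: max(5, 8, 6, 8) = 8
Karl-Grace-Dave-Mona: max(2, 4, 8) = 8
Karl-Grace-Dave-Nora-Eve-Judy-Ivan-Mona: max(2, 4, 2, 2, 8, 6, 8) = 8
Best route has worst link 8.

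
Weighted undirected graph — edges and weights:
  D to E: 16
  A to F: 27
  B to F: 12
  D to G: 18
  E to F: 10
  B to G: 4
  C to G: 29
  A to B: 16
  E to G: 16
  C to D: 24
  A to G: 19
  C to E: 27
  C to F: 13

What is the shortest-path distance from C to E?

23

A few of the C→E routes:
C - E: 27
C - D - E: 24 + 16 = 40
C - F - E: 13 + 10 = 23
Best route has total 23.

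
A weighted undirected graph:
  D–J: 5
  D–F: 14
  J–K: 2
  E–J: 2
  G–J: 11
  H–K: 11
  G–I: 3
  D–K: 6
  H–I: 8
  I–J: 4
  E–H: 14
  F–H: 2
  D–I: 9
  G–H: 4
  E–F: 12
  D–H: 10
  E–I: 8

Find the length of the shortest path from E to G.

9

Checking several routes:
E→J→I→G: 2 + 4 + 3 = 9
E→I→G: 8 + 3 = 11
E→J→G: 2 + 11 = 13
Best route has total 9.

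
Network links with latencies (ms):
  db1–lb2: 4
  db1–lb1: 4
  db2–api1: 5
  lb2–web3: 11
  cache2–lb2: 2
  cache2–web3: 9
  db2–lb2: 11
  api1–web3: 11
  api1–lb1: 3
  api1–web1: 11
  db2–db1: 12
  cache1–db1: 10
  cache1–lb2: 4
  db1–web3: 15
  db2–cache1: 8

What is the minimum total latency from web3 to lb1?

14

Checking several routes:
web3→cache2→lb2→db1→lb1: 9 + 2 + 4 + 4 = 19
web3→api1→lb1: 11 + 3 = 14
web3→db1→lb1: 15 + 4 = 19
The minimum is 14 ms.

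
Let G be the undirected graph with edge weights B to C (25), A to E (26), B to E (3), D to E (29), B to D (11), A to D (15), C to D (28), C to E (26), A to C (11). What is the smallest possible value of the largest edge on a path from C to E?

15

A few of the C→E routes:
C - E: max(26) = 26
C - B - E: max(25, 3) = 25
C - A - E: max(11, 26) = 26
C - A - D - B - E: max(11, 15, 11, 3) = 15
C - B - D - A - E: max(25, 11, 15, 26) = 26
Smallest bottleneck: 15.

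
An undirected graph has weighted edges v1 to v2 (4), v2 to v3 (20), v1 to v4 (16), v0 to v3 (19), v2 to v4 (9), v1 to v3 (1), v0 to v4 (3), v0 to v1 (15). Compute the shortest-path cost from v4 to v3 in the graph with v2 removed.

Comparing a few candidate routes:
v4-v1-v3: 16 + 1 = 17
v4-v0-v1-v3: 3 + 15 + 1 = 19
v4-v0-v3: 3 + 19 = 22
Best route has total 17.

17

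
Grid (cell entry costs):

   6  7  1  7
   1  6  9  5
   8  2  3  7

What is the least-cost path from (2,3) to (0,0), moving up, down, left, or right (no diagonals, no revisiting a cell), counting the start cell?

Best path: r2c3 -> r2c2 -> r2c1 -> r1c1 -> r1c0 -> r0c0
Cost: 7 + 3 + 2 + 6 + 1 + 6 = 25

25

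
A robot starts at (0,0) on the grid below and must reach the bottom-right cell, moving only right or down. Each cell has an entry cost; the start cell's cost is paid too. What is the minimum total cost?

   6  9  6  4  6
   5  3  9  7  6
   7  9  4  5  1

33

Take r0c0 r1c0 r1c1 r1c2 r2c2 r2c3 r2c4 for a total of 6 + 5 + 3 + 9 + 4 + 5 + 1 = 33.
(Top row then right column would cost 38.)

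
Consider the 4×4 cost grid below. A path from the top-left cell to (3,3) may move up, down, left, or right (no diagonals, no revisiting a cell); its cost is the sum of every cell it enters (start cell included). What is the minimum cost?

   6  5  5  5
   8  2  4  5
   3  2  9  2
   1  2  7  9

33

Path [0,0] -> [0,1] -> [1,1] -> [1,2] -> [1,3] -> [2,3] -> [3,3]: 6 + 5 + 2 + 4 + 5 + 2 + 9 = 33.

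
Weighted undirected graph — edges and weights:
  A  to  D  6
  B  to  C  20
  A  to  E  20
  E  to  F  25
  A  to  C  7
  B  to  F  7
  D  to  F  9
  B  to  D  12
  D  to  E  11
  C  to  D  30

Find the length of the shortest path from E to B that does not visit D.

32

Candidate routes:
E-F-B: 25 + 7 = 32
E-A-C-B: 20 + 7 + 20 = 47
Shortest: 32.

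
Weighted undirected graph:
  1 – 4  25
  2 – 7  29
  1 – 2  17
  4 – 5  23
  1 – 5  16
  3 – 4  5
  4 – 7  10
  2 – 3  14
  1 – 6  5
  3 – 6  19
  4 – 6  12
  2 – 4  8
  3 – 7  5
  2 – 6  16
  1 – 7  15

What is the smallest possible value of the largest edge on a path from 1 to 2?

12

Checking several routes:
1 -> 6 -> 4 -> 3 -> 2: max(5, 12, 5, 14) = 14
1 -> 6 -> 4 -> 7 -> 3 -> 2: max(5, 12, 10, 5, 14) = 14
1 -> 6 -> 4 -> 2: max(5, 12, 8) = 12
Smallest bottleneck: 12.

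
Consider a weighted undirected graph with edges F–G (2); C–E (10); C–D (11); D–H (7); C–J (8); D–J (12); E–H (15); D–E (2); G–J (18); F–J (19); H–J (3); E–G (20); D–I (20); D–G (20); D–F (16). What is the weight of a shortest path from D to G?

Checking several routes:
D-F-G: 16 + 2 = 18
D-G: 20
D-E-G: 2 + 20 = 22
D-H-J-G: 7 + 3 + 18 = 28
D-H-J-F-G: 7 + 3 + 19 + 2 = 31
D-J-G: 12 + 18 = 30
The minimum is 18.

18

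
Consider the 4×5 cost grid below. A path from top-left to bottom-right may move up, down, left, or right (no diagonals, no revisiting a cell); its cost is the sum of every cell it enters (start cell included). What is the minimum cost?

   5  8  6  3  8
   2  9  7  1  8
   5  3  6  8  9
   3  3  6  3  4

Path r0c0→r1c0→r2c0→r2c1→r3c1→r3c2→r3c3→r3c4: 5 + 2 + 5 + 3 + 3 + 6 + 3 + 4 = 31.

31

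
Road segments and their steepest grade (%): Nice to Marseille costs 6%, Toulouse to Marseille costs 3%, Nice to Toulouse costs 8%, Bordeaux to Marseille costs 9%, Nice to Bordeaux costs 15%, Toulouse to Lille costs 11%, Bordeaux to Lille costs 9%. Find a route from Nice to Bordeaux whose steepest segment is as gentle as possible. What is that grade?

Paths from Nice to Bordeaux:
Nice→Marseille→Toulouse→Lille→Bordeaux: max(6, 3, 11, 9) = 11
Nice→Toulouse→Lille→Bordeaux: max(8, 11, 9) = 11
Nice→Toulouse→Marseille→Bordeaux: max(8, 3, 9) = 9
Nice→Bordeaux: max(15) = 15
Nice→Marseille→Bordeaux: max(6, 9) = 9
The minimum achievable maximum is 9%.

9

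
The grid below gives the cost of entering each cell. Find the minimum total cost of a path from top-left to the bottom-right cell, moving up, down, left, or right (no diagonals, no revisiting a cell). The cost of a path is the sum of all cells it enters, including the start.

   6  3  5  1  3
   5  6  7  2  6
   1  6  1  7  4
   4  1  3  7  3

Cheapest: r0c0 -> r0c1 -> r0c2 -> r0c3 -> r1c3 -> r1c4 -> r2c4 -> r3c4
  6 + 3 + 5 + 1 + 2 + 6 + 4 + 3 = 30

30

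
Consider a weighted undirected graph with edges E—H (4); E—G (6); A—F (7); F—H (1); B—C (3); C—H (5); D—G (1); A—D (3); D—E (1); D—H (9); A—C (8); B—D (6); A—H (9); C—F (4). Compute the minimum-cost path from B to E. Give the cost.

7

Checking several routes:
B→C→A→D→E: 3 + 8 + 3 + 1 = 15
B→C→H→E: 3 + 5 + 4 = 12
B→D→E: 6 + 1 = 7
B→C→F→H→E: 3 + 4 + 1 + 4 = 12
B→D→G→E: 6 + 1 + 6 = 13
Best route has total 7.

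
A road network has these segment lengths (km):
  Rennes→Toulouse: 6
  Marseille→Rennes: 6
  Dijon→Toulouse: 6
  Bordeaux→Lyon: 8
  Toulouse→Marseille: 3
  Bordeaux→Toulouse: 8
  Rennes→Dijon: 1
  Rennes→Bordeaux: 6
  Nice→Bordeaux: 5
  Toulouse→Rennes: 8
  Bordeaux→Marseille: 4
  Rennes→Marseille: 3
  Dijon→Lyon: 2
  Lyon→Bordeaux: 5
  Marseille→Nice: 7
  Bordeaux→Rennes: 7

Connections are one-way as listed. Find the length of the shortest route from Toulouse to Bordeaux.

Candidate routes:
Toulouse → Rennes → Dijon → Lyon → Bordeaux: 8 + 1 + 2 + 5 = 16
Toulouse → Rennes → Marseille → Nice → Bordeaux: 8 + 3 + 7 + 5 = 23
Toulouse → Marseille → Nice → Bordeaux: 3 + 7 + 5 = 15
Toulouse → Marseille → Rennes → Bordeaux: 3 + 6 + 6 = 15
Toulouse → Rennes → Bordeaux: 8 + 6 = 14
Toulouse → Marseille → Rennes → Dijon → Lyon → Bordeaux: 3 + 6 + 1 + 2 + 5 = 17
The minimum is 14 km.

14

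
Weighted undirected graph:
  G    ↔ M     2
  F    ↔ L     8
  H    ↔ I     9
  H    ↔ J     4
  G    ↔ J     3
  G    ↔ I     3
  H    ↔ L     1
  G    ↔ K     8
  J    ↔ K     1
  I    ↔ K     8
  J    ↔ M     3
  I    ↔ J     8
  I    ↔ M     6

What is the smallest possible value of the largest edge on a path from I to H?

4

Some routes from I to H:
I→M→J→H: max(6, 3, 4) = 6
I→K→G→M→J→H: max(8, 8, 2, 3, 4) = 8
I→G→J→H: max(3, 3, 4) = 4
I→G→M→J→H: max(3, 2, 3, 4) = 4
I→M→G→J→H: max(6, 2, 3, 4) = 6
Best route has worst link 4.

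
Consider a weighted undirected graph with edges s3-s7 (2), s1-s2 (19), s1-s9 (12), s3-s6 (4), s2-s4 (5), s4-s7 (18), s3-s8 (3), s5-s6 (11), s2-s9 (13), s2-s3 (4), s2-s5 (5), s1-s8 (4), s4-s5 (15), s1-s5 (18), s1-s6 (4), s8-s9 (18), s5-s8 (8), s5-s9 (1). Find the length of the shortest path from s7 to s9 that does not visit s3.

29

Comparing a few candidate routes:
s7→s4→s2→s9: 18 + 5 + 13 = 36
s7→s4→s2→s5→s9: 18 + 5 + 5 + 1 = 29
s7→s4→s2→s5→s8→s9: 18 + 5 + 5 + 8 + 18 = 54
s7→s4→s5→s9: 18 + 15 + 1 = 34
s7→s4→s5→s2→s9: 18 + 15 + 5 + 13 = 51
s7→s4→s2→s5→s8→s1→s9: 18 + 5 + 5 + 8 + 4 + 12 = 52
The minimum is 29.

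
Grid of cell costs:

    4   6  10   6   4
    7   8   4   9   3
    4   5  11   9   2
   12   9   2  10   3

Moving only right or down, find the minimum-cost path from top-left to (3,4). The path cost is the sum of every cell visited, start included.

38

Cheapest: (0,0)→(0,1)→(0,2)→(0,3)→(0,4)→(1,4)→(2,4)→(3,4)
  4 + 6 + 10 + 6 + 4 + 3 + 2 + 3 = 38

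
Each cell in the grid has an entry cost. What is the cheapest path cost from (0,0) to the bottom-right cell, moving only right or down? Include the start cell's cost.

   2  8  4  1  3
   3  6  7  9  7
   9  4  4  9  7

32

Best path: (0,0) (0,1) (0,2) (0,3) (0,4) (1,4) (2,4)
Cost: 2 + 8 + 4 + 1 + 3 + 7 + 7 = 32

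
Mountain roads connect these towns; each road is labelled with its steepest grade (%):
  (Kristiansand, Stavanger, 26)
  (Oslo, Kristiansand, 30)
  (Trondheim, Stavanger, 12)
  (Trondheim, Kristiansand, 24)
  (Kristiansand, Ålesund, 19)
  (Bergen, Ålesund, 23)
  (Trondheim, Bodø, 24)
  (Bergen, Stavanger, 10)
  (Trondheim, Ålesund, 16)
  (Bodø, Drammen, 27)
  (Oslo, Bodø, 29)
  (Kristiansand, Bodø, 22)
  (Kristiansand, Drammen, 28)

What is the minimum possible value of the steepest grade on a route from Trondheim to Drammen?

Comparing a few candidate routes:
Trondheim-Stavanger-Bergen-Ålesund-Kristiansand-Bodø-Drammen: max(12, 10, 23, 19, 22, 27) = 27
Trondheim-Kristiansand-Bodø-Drammen: max(24, 22, 27) = 27
Trondheim-Bodø-Drammen: max(24, 27) = 27
Trondheim-Ålesund-Bergen-Stavanger-Kristiansand-Bodø-Drammen: max(16, 23, 10, 26, 22, 27) = 27
Trondheim-Stavanger-Kristiansand-Bodø-Drammen: max(12, 26, 22, 27) = 27
The minimum achievable maximum is 27%.

27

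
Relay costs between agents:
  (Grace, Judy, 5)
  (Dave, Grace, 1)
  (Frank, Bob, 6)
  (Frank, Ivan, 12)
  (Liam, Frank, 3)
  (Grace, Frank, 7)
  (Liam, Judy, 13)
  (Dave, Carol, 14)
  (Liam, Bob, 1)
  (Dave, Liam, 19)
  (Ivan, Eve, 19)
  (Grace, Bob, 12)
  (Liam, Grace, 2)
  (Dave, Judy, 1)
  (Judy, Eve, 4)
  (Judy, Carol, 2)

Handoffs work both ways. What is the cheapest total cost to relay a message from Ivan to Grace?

Comparing a few candidate routes:
Ivan → Frank → Grace: 12 + 7 = 19
Ivan → Frank → Bob → Liam → Grace: 12 + 6 + 1 + 2 = 21
Ivan → Frank → Liam → Grace: 12 + 3 + 2 = 17
The minimum is 17.

17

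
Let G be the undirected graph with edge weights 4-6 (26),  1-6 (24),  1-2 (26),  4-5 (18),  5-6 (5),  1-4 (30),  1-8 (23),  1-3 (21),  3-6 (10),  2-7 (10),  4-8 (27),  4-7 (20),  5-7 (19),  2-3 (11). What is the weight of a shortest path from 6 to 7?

A few of the 6→7 routes:
6→3→2→7: 10 + 11 + 10 = 31
6→5→4→7: 5 + 18 + 20 = 43
6→5→7: 5 + 19 = 24
The minimum is 24.

24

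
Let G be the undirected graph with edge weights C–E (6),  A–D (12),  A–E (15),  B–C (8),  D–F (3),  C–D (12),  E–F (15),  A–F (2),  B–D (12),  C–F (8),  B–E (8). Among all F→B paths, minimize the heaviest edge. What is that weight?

8

A few of the F→B routes:
F -> A -> D -> C -> E -> B: max(2, 12, 12, 6, 8) = 12
F -> C -> B: max(8, 8) = 8
F -> A -> D -> C -> B: max(2, 12, 12, 8) = 12
F -> C -> E -> B: max(8, 6, 8) = 8
F -> A -> D -> B: max(2, 12, 12) = 12
Smallest bottleneck: 8.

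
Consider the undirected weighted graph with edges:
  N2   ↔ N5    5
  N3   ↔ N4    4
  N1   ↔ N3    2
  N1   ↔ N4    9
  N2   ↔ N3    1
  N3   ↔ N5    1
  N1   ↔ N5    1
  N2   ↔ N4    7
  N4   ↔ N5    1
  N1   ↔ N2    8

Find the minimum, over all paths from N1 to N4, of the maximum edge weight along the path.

1

A few of the N1→N4 routes:
N1-N3-N5-N4: max(2, 1, 1) = 2
N1-N5-N2-N3-N4: max(1, 5, 1, 4) = 5
N1-N5-N3-N4: max(1, 1, 4) = 4
N1-N3-N4: max(2, 4) = 4
N1-N5-N4: max(1, 1) = 1
N1-N3-N2-N5-N4: max(2, 1, 5, 1) = 5
Best route has worst link 1.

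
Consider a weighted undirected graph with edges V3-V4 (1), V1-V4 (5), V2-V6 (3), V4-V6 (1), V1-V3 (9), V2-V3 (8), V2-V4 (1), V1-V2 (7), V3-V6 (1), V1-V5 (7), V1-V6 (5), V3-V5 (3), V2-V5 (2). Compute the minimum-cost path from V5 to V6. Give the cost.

4

Comparing a few candidate routes:
V5→V3→V6: 3 + 1 = 4
V5→V3→V4→V6: 3 + 1 + 1 = 5
V5→V2→V6: 2 + 3 = 5
V5→V2→V4→V6: 2 + 1 + 1 = 4
The minimum is 4.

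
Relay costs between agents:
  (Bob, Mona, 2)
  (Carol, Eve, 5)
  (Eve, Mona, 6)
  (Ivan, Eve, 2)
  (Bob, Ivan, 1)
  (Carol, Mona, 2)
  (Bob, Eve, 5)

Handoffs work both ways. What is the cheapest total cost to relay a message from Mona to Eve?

5

Candidate routes:
Mona→Bob→Eve: 2 + 5 = 7
Mona→Carol→Eve: 2 + 5 = 7
Mona→Eve: 6
Mona→Bob→Ivan→Eve: 2 + 1 + 2 = 5
The minimum is 5.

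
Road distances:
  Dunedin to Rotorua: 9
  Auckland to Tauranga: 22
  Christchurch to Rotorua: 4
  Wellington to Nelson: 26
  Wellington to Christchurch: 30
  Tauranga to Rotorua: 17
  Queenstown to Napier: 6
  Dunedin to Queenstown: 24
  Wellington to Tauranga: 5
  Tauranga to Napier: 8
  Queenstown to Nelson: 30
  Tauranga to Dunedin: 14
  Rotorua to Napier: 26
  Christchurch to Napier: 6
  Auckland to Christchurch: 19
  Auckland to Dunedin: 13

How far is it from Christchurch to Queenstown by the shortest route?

12

Comparing a few candidate routes:
Christchurch -> Rotorua -> Dunedin -> Queenstown: 4 + 9 + 24 = 37
Christchurch -> Napier -> Queenstown: 6 + 6 = 12
Christchurch -> Rotorua -> Dunedin -> Tauranga -> Napier -> Queenstown: 4 + 9 + 14 + 8 + 6 = 41
Christchurch -> Wellington -> Tauranga -> Napier -> Queenstown: 30 + 5 + 8 + 6 = 49
Christchurch -> Rotorua -> Tauranga -> Napier -> Queenstown: 4 + 17 + 8 + 6 = 35
Christchurch -> Rotorua -> Napier -> Queenstown: 4 + 26 + 6 = 36
Best route has total 12.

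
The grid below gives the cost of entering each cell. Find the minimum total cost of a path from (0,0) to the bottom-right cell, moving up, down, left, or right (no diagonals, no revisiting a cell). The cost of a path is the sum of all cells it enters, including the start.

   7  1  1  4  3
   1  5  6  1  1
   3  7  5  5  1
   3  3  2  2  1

17

One optimal route is [0,0] [0,1] [0,2] [0,3] [1,3] [1,4] [2,4] [3,4].
Its cost is 7 + 1 + 1 + 4 + 1 + 1 + 1 + 1 = 17.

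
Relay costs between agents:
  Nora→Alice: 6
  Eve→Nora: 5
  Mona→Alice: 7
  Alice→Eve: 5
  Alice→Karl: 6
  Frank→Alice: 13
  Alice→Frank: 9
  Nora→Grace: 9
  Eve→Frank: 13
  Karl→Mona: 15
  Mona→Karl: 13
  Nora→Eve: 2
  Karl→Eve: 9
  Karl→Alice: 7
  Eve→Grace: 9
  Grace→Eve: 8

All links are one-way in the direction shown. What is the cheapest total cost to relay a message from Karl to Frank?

16

Paths from Karl to Frank:
Karl-Mona-Alice-Eve-Frank: 15 + 7 + 5 + 13 = 40
Karl-Eve-Frank: 9 + 13 = 22
Karl-Mona-Alice-Frank: 15 + 7 + 9 = 31
Karl-Eve-Nora-Alice-Frank: 9 + 5 + 6 + 9 = 29
Karl-Alice-Eve-Frank: 7 + 5 + 13 = 25
Karl-Alice-Frank: 7 + 9 = 16
The minimum is 16.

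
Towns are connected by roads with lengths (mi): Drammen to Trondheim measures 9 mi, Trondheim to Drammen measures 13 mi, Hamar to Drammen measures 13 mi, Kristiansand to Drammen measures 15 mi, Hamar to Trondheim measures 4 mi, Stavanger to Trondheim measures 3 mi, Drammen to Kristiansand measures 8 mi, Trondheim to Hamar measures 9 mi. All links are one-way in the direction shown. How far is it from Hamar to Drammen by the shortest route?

13

Candidate routes:
Hamar → Drammen: 13
Hamar → Trondheim → Drammen: 4 + 13 = 17
Best route has total 13 mi.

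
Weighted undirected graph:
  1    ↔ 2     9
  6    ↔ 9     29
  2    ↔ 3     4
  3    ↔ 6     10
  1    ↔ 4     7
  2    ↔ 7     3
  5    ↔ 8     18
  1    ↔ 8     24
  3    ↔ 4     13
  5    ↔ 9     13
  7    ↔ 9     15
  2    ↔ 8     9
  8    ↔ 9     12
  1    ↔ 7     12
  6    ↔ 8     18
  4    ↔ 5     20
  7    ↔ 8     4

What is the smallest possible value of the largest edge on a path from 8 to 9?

12

Comparing a few candidate routes:
8 -> 2 -> 7 -> 9: max(9, 3, 15) = 15
8 -> 2 -> 3 -> 4 -> 1 -> 7 -> 9: max(9, 4, 13, 7, 12, 15) = 15
8 -> 9: max(12) = 12
Best route has worst link 12.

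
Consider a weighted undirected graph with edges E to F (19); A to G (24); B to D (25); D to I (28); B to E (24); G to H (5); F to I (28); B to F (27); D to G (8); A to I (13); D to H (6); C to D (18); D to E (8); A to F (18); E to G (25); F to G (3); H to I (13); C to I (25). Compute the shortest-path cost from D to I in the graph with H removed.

Some routes from D to I avoiding H:
D -> C -> I: 18 + 25 = 43
D -> G -> F -> I: 8 + 3 + 28 = 39
D -> I: 28
D -> G -> F -> A -> I: 8 + 3 + 18 + 13 = 42
Best route has total 28.

28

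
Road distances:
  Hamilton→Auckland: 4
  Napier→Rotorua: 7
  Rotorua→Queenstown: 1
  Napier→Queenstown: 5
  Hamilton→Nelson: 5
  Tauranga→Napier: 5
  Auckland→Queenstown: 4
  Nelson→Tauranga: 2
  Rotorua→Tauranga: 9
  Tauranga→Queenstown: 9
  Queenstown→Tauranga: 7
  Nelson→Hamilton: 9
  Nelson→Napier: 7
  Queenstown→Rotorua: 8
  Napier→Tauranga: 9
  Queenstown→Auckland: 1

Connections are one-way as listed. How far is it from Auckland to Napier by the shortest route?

16

Routes from Auckland to Napier:
Auckland→Queenstown→Rotorua→Tauranga→Napier: 4 + 8 + 9 + 5 = 26
Auckland→Queenstown→Tauranga→Napier: 4 + 7 + 5 = 16
The minimum is 16.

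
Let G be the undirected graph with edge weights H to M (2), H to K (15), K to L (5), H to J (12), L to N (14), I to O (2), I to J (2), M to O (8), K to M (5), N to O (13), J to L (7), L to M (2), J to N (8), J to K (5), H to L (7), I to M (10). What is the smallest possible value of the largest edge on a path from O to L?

5

Checking several routes:
O→I→J→K→M→L: max(2, 2, 5, 5, 2) = 5
O→I→J→L: max(2, 2, 7) = 7
O→I→J→K→L: max(2, 2, 5, 5) = 5
O→I→J→K→M→H→L: max(2, 2, 5, 5, 2, 7) = 7
Smallest bottleneck: 5.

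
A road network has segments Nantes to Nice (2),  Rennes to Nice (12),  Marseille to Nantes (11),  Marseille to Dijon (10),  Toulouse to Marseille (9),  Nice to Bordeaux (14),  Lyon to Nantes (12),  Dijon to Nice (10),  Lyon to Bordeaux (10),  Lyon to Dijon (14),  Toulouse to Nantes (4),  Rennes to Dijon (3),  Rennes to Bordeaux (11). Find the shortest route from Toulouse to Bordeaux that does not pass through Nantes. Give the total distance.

A few of the Toulouse→Bordeaux routes:
Toulouse -> Marseille -> Dijon -> Lyon -> Bordeaux: 9 + 10 + 14 + 10 = 43
Toulouse -> Marseille -> Dijon -> Rennes -> Bordeaux: 9 + 10 + 3 + 11 = 33
Toulouse -> Marseille -> Dijon -> Rennes -> Nice -> Bordeaux: 9 + 10 + 3 + 12 + 14 = 48
Toulouse -> Marseille -> Dijon -> Nice -> Bordeaux: 9 + 10 + 10 + 14 = 43
Best route has total 33 mi.

33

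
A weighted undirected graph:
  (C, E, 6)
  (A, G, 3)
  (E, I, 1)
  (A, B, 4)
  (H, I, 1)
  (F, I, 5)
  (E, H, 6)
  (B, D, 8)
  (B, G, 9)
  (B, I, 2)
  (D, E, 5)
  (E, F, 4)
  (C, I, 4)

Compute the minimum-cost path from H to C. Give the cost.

5

A few of the H→C routes:
H - E - I - C: 6 + 1 + 4 = 11
H - E - C: 6 + 6 = 12
H - E - F - I - C: 6 + 4 + 5 + 4 = 19
H - I - C: 1 + 4 = 5
H - I - E - C: 1 + 1 + 6 = 8
H - I - F - E - C: 1 + 5 + 4 + 6 = 16
Shortest: 5.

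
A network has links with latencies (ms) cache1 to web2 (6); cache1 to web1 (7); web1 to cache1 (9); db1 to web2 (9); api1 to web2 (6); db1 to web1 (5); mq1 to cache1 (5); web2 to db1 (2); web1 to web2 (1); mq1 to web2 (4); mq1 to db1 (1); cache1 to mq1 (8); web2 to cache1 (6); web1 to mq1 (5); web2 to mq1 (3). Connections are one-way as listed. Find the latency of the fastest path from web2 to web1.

Candidate routes:
web2→mq1→db1→web1: 3 + 1 + 5 = 9
web2→db1→web1: 2 + 5 = 7
web2→cache1→web1: 6 + 7 = 13
web2→mq1→cache1→web1: 3 + 5 + 7 = 15
web2→cache1→mq1→db1→web1: 6 + 8 + 1 + 5 = 20
Best route has total 7 ms.

7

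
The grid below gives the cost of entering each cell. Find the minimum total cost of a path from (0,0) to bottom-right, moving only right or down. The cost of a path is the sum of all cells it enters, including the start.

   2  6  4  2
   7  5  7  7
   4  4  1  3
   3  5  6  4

25

Cheapest: (0,0) → (0,1) → (1,1) → (2,1) → (2,2) → (2,3) → (3,3)
  2 + 6 + 5 + 4 + 1 + 3 + 4 = 25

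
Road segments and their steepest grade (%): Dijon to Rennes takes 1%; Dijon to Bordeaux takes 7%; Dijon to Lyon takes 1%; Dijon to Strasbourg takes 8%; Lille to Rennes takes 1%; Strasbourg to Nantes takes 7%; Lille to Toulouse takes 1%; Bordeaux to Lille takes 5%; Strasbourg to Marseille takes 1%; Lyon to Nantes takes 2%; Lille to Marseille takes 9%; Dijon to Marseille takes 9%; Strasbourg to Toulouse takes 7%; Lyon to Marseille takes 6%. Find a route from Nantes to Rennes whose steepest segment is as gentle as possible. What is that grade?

Some routes from Nantes to Rennes:
Nantes - Lyon - Marseille - Strasbourg - Toulouse - Lille - Rennes: max(2, 6, 1, 7, 1, 1) = 7
Nantes - Lyon - Marseille - Strasbourg - Toulouse - Lille - Bordeaux - Dijon - Rennes: max(2, 6, 1, 7, 1, 5, 7, 1) = 7
Nantes - Lyon - Dijon - Rennes: max(2, 1, 1) = 2
Nantes - Lyon - Dijon - Bordeaux - Lille - Rennes: max(2, 1, 7, 5, 1) = 7
Best route has worst link 2%.

2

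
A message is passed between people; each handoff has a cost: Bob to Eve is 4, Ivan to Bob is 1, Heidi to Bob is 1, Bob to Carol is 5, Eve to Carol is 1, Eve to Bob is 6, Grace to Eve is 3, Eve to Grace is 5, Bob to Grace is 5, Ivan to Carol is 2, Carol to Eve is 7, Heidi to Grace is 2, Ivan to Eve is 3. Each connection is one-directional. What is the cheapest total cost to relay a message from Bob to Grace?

5

Routes from Bob to Grace:
Bob → Carol → Eve → Grace: 5 + 7 + 5 = 17
Bob → Grace: 5
Bob → Eve → Grace: 4 + 5 = 9
Best route has total 5.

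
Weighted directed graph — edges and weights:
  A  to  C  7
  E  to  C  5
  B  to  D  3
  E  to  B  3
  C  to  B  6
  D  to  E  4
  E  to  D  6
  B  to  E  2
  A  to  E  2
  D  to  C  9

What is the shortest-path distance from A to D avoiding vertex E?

16

Routes from A to D avoiding E:
A→C→B→D: 7 + 6 + 3 = 16
Best route has total 16.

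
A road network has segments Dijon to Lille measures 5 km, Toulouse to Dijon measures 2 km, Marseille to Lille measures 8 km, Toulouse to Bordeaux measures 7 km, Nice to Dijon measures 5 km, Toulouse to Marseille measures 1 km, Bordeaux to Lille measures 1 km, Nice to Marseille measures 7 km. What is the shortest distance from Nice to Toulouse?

7

Candidate routes:
Nice - Marseille - Lille - Dijon - Toulouse: 7 + 8 + 5 + 2 = 22
Nice - Dijon - Toulouse: 5 + 2 = 7
Nice - Dijon - Lille - Marseille - Toulouse: 5 + 5 + 8 + 1 = 19
Nice - Marseille - Lille - Bordeaux - Toulouse: 7 + 8 + 1 + 7 = 23
Nice - Dijon - Lille - Bordeaux - Toulouse: 5 + 5 + 1 + 7 = 18
Nice - Marseille - Toulouse: 7 + 1 = 8
Shortest: 7 km.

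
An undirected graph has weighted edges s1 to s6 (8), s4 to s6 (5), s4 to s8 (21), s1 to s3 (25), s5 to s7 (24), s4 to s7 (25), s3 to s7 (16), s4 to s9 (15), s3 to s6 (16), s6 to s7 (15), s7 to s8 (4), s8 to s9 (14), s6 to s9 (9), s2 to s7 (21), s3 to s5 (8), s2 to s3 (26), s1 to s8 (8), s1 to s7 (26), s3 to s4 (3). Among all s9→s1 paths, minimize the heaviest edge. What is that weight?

A few of the s9→s1 routes:
s9-s6-s1: max(9, 8) = 9
s9-s4-s6-s7-s8-s1: max(15, 5, 15, 4, 8) = 15
s9-s6-s7-s8-s1: max(9, 15, 4, 8) = 15
s9-s8-s1: max(14, 8) = 14
The minimum achievable maximum is 9.

9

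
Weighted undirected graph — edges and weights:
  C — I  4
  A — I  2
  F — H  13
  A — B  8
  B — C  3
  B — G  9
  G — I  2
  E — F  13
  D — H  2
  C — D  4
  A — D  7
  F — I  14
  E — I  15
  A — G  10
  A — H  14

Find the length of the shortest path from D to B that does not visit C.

Checking several routes:
D - A - G - B: 7 + 10 + 9 = 26
D - A - B: 7 + 8 = 15
D - H - A - B: 2 + 14 + 8 = 24
D - A - I - G - B: 7 + 2 + 2 + 9 = 20
Best route has total 15.

15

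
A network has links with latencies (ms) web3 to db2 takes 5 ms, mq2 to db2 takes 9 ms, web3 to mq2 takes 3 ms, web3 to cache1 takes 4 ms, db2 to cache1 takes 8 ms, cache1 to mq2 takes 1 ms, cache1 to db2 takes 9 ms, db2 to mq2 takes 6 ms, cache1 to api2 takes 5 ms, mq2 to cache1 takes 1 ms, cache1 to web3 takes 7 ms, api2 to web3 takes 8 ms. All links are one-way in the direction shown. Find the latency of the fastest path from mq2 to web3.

8

Checking several routes:
mq2 -> cache1 -> api2 -> web3: 1 + 5 + 8 = 14
mq2 -> cache1 -> web3: 1 + 7 = 8
mq2 -> db2 -> cache1 -> web3: 9 + 8 + 7 = 24
Best route has total 8 ms.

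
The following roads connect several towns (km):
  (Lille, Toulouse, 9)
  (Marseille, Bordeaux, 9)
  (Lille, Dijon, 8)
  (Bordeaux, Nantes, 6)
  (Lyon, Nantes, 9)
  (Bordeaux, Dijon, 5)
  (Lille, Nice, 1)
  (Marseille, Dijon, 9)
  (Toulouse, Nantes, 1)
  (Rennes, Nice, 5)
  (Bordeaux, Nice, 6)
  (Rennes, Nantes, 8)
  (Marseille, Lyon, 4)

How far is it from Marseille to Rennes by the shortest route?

20

Some routes from Marseille to Rennes:
Marseille - Dijon - Lille - Nice - Rennes: 9 + 8 + 1 + 5 = 23
Marseille - Lyon - Nantes - Rennes: 4 + 9 + 8 = 21
Marseille - Bordeaux - Nice - Rennes: 9 + 6 + 5 = 20
The minimum is 20 km.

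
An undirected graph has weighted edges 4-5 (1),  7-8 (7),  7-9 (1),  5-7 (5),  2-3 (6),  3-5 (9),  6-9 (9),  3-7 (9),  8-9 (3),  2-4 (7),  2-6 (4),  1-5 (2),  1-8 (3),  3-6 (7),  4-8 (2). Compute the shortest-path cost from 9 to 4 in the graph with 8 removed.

Checking several routes:
9-7-5-4: 1 + 5 + 1 = 7
9-6-2-4: 9 + 4 + 7 = 20
9-7-3-5-4: 1 + 9 + 9 + 1 = 20
9-7-3-2-4: 1 + 9 + 6 + 7 = 23
The minimum is 7.

7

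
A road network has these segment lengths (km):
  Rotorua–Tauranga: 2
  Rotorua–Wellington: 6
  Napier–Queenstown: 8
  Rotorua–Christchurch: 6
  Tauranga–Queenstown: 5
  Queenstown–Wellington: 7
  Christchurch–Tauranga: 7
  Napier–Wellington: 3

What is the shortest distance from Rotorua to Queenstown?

7

Routes from Rotorua to Queenstown:
Rotorua→Wellington→Napier→Queenstown: 6 + 3 + 8 = 17
Rotorua→Christchurch→Tauranga→Queenstown: 6 + 7 + 5 = 18
Rotorua→Tauranga→Queenstown: 2 + 5 = 7
Rotorua→Wellington→Queenstown: 6 + 7 = 13
The minimum is 7 km.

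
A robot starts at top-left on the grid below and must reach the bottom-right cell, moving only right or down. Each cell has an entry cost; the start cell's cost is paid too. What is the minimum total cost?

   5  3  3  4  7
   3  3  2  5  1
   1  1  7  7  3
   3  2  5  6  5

Take [0,0]→[0,1]→[0,2]→[1,2]→[1,3]→[1,4]→[2,4]→[3,4] for a total of 5 + 3 + 3 + 2 + 5 + 1 + 3 + 5 = 27.

27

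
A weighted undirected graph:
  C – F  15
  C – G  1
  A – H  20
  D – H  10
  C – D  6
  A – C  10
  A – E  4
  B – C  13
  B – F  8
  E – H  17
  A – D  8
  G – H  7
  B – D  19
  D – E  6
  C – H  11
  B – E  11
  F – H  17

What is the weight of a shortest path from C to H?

8

Some routes from C to H:
C → A → D → H: 10 + 8 + 10 = 28
C → A → H: 10 + 20 = 30
C → D → H: 6 + 10 = 16
C → G → H: 1 + 7 = 8
C → D → E → H: 6 + 6 + 17 = 29
C → H: 11
The minimum is 8.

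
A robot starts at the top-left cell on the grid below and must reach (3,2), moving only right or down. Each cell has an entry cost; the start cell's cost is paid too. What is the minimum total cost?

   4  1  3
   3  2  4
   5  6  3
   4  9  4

18

One optimal route is (0,0) → (0,1) → (1,1) → (1,2) → (2,2) → (3,2).
Its cost is 4 + 1 + 2 + 4 + 3 + 4 = 18.
(Top row then right column would cost 19.)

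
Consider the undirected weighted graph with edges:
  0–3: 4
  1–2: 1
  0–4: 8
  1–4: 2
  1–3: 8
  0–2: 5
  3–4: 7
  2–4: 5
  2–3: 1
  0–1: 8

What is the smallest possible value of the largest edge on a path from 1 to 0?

4

Checking several routes:
1→2→3→0: max(1, 1, 4) = 4
1→4→2→3→0: max(2, 5, 1, 4) = 5
1→2→0: max(1, 5) = 5
1→4→2→0: max(2, 5, 5) = 5
Best route has worst link 4.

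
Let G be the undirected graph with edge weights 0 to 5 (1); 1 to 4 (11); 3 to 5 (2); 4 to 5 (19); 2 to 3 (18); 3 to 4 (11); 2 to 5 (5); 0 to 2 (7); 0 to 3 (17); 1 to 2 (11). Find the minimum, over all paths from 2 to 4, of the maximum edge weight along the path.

11

Comparing a few candidate routes:
2 - 1 - 4: max(11, 11) = 11
2 - 0 - 3 - 4: max(7, 17, 11) = 17
2 - 0 - 5 - 3 - 4: max(7, 1, 2, 11) = 11
2 - 5 - 3 - 4: max(5, 2, 11) = 11
2 - 5 - 0 - 3 - 4: max(5, 1, 17, 11) = 17
The minimum achievable maximum is 11.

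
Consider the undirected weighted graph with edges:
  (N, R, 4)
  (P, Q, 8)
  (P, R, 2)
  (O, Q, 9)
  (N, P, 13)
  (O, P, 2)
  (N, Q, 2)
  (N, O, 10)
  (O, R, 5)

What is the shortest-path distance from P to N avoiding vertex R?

Some routes from P to N avoiding R:
P-O-N: 2 + 10 = 12
P-Q-N: 8 + 2 = 10
P-N: 13
Best route has total 10.

10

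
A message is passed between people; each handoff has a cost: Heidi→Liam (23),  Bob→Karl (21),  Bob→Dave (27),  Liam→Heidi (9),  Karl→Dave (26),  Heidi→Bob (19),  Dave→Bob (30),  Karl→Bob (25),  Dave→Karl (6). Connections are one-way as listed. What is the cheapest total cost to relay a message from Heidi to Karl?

40

Paths from Heidi to Karl:
Heidi-Bob-Karl: 19 + 21 = 40
Heidi-Bob-Dave-Karl: 19 + 27 + 6 = 52
Shortest: 40.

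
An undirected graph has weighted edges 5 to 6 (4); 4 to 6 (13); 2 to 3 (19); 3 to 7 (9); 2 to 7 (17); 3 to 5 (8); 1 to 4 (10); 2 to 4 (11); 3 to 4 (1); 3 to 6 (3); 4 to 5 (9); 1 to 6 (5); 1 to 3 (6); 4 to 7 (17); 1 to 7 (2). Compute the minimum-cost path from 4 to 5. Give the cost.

8

A few of the 4→5 routes:
4→5: 9
4→3→5: 1 + 8 = 9
4→3→6→5: 1 + 3 + 4 = 8
Best route has total 8.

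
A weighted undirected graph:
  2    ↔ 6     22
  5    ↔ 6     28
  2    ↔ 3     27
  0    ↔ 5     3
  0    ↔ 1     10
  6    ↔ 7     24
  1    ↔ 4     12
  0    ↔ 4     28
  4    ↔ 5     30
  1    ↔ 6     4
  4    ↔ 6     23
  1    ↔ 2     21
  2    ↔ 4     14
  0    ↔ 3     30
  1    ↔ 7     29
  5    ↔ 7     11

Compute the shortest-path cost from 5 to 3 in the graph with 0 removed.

A few of the 5→3 routes:
5→6→2→3: 28 + 22 + 27 = 77
5→6→1→2→3: 28 + 4 + 21 + 27 = 80
5→4→2→3: 30 + 14 + 27 = 71
Shortest: 71.

71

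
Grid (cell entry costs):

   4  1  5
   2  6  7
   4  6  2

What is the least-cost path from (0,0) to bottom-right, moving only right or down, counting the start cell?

Take (0,0) → (1,0) → (2,0) → (2,1) → (2,2) for a total of 4 + 2 + 4 + 6 + 2 = 18.
(Top row then right column would cost 19.)

18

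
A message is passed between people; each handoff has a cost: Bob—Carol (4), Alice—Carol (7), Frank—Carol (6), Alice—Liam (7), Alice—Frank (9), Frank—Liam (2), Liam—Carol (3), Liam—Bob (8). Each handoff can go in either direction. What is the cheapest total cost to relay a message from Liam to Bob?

7

Comparing a few candidate routes:
Liam - Frank - Carol - Bob: 2 + 6 + 4 = 12
Liam - Alice - Carol - Bob: 7 + 7 + 4 = 18
Liam - Frank - Alice - Carol - Bob: 2 + 9 + 7 + 4 = 22
Liam - Bob: 8
Liam - Carol - Bob: 3 + 4 = 7
Best route has total 7.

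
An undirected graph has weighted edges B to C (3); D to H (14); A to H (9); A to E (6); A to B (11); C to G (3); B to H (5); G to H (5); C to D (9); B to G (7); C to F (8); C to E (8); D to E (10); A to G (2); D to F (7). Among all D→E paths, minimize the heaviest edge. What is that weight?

Checking several routes:
D→F→C→B→H→G→A→E: max(7, 8, 3, 5, 5, 2, 6) = 8
D→F→C→E: max(7, 8, 8) = 8
D→F→C→B→G→A→E: max(7, 8, 3, 7, 2, 6) = 8
Smallest bottleneck: 8.

8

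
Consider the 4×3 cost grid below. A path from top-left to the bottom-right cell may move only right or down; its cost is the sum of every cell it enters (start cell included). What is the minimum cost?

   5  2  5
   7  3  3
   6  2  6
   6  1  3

16

Take (0,0) → (0,1) → (1,1) → (2,1) → (3,1) → (3,2) for a total of 5 + 2 + 3 + 2 + 1 + 3 = 16.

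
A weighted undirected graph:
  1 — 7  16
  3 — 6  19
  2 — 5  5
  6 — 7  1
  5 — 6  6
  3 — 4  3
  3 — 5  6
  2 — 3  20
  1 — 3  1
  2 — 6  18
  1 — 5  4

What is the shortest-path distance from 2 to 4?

Comparing a few candidate routes:
2 -> 5 -> 1 -> 3 -> 4: 5 + 4 + 1 + 3 = 13
2 -> 5 -> 3 -> 4: 5 + 6 + 3 = 14
2 -> 6 -> 5 -> 1 -> 3 -> 4: 18 + 6 + 4 + 1 + 3 = 32
2 -> 3 -> 4: 20 + 3 = 23
Best route has total 13.

13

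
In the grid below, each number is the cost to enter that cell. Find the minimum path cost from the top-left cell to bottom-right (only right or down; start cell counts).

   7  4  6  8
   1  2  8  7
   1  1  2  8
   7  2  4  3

19

One optimal route is (0,0) → (1,0) → (2,0) → (2,1) → (2,2) → (3,2) → (3,3).
Its cost is 7 + 1 + 1 + 1 + 2 + 4 + 3 = 19.
For comparison, the top-then-right route costs 43.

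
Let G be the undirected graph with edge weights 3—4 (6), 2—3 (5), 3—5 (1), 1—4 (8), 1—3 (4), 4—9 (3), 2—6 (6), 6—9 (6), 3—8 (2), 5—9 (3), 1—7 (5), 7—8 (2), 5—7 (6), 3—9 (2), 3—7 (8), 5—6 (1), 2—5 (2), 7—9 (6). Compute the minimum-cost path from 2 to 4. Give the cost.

8

Comparing a few candidate routes:
2-3-9-4: 5 + 2 + 3 = 10
2-5-3-4: 2 + 1 + 6 = 9
2-5-9-4: 2 + 3 + 3 = 8
2-5-3-9-4: 2 + 1 + 2 + 3 = 8
Best route has total 8.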